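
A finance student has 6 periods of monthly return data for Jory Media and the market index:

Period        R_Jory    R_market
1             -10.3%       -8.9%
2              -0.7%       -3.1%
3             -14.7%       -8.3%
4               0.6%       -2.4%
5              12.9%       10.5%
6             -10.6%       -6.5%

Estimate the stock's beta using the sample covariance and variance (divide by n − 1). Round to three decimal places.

1.349

Mean R_i = (-10.3 − 0.7 − 14.7 + 0.6 + 12.9 − 10.6) / 6 = -3.8000%
Mean R_m = (-8.9 − 3.1 − 8.3 − 2.4 + 10.5 − 6.5) / 6 = -3.1167%
Σ(R_i − R̄_i)(R_m − R̄_m) = 347.7000  ⇒  Cov = 347.7000 / 5 = 69.5400
Σ(R_m − R̄_m)² = 257.6883  ⇒  Var(R_m) = 257.6883 / 5 = 51.5377
β = Cov / Var(R_m) = 69.5400 / 51.5377 = 1.3493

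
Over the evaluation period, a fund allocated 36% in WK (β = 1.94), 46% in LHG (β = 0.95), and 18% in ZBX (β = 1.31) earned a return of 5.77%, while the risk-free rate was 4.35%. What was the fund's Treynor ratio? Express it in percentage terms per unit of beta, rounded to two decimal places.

1.04%

β_P = 0.36×1.94 + 0.46×0.95 + 0.18×1.31 = 1.3712
Treynor = (R_P − R_f) / β_P = (5.77% − 4.35%) / 1.3712 = 1.42% / 1.3712 = 1.04%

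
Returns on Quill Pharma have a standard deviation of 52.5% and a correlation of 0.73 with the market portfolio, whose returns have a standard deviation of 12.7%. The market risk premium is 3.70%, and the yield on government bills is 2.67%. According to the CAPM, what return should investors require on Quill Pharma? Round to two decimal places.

β = ρ × σ_i / σ_m = 0.73 × 52.5% / 12.7% = 3.0177
E(R) = 2.67% + 3.0177 × 3.70% = 13.84%

13.84%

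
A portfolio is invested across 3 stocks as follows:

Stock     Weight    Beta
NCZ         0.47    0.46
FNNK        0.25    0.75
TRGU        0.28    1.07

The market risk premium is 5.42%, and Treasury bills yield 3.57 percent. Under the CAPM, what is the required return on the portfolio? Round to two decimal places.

β_P = Σ w_i β_i = 0.47×0.46 + 0.25×0.75 + 0.28×1.07 = 0.7033
E(R_P) = R_f + β_P × MRP = 3.57% + 0.7033 × 5.42% = 7.38%

7.38%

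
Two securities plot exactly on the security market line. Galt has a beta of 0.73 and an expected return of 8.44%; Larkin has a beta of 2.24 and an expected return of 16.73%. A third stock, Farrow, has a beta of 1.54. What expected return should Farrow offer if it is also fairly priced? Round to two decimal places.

12.89%

MRP (SML slope) = (16.73% − 8.44%) / (2.24 − 0.73) = 8.29% / 1.51 = 5.4901%
R_f (intercept) = 8.44% − 0.73 × 5.4901% = 4.4322%
E(R_Farrow) = R_f + β × MRP = 4.4322% + 1.54 × 5.4901% = 12.89%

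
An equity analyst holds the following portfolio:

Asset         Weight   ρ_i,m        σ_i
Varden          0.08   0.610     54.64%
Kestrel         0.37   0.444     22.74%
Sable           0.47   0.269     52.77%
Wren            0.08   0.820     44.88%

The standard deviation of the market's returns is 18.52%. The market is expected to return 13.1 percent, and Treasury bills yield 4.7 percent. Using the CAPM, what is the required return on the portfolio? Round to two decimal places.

β_Varden = 0.610 × 54.64% / 18.52% = 1.7997
β_Kestrel = 0.444 × 22.74% / 18.52% = 0.5452
β_Sable = 0.269 × 52.77% / 18.52% = 0.7665
β_Wren = 0.820 × 44.88% / 18.52% = 1.9871
β_P = Σ w_i β_i = 0.08×1.7997 + 0.37×0.5452 + 0.47×0.7665 + 0.08×1.9871 = 0.8649
MRP = 13.1% − 4.7% = 8.40%
E(R_P) = R_f + β_P × MRP = 4.7% + 0.8649 × 8.4% = 11.97%

11.97%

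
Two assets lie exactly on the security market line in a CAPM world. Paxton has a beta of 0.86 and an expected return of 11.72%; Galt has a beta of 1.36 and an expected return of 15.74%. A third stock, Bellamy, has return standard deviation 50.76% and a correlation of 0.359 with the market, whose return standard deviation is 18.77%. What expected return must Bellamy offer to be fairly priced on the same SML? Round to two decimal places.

MRP = (15.74% − 11.72%) / (1.36 − 0.86) = 8.0400%
R_f = 11.72% − 0.86 × 8.0400% = 4.8056%
β_Bellamy = ρ·σ_i/σ_m = 0.359 × 50.76 / 18.77 = 0.9708
E(R_Bellamy) = R_f + β × MRP = 4.8056% + 0.9708 × 8.0400% = 12.61%

12.61%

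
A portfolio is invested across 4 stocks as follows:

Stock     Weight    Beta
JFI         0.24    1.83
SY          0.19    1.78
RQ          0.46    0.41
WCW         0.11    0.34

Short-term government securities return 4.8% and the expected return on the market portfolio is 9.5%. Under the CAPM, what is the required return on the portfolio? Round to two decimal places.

9.52%

β_P = Σ w_i β_i = 0.24×1.83 + 0.19×1.78 + 0.46×0.41 + 0.11×0.34 = 1.0034
MRP = 9.5% − 4.8% = 4.70%
E(R_P) = R_f + β_P × MRP = 4.8% + 1.0034 × 4.7% = 9.52%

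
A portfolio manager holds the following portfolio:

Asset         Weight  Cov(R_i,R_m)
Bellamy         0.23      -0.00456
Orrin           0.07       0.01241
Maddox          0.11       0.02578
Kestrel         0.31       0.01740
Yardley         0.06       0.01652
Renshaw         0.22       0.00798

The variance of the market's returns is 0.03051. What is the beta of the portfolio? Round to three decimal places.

β_Bellamy = -0.00456 / 0.03051 = -0.1495
β_Orrin = 0.01241 / 0.03051 = 0.4068
β_Maddox = 0.02578 / 0.03051 = 0.8450
β_Kestrel = 0.01740 / 0.03051 = 0.5703
β_Yardley = 0.01652 / 0.03051 = 0.5415
β_Renshaw = 0.00798 / 0.03051 = 0.2616
β_P = Σ w_i β_i = 0.23×-0.1495 + 0.07×0.4068 + 0.11×0.8450 + 0.31×0.5703 + 0.06×0.5415 + 0.22×0.2616 = 0.3539

0.354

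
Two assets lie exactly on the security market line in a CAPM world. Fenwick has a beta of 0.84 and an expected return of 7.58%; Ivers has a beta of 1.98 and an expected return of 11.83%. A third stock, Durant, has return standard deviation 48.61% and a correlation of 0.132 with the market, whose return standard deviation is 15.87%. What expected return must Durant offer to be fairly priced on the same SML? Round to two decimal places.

5.96%

MRP = (11.83% − 7.58%) / (1.98 − 0.84) = 3.7281%
R_f = 7.58% − 0.84 × 3.7281% = 4.4484%
β_Durant = ρ·σ_i/σ_m = 0.132 × 48.61 / 15.87 = 0.4043
E(R_Durant) = R_f + β × MRP = 4.4484% + 0.4043 × 3.7281% = 5.96%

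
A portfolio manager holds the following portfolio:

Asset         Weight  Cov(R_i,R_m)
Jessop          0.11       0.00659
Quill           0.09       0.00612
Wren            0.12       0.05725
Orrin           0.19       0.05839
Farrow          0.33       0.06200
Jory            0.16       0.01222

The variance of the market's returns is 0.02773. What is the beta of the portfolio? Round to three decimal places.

1.502

β_Jessop = 0.00659 / 0.02773 = 0.2376
β_Quill = 0.00612 / 0.02773 = 0.2207
β_Wren = 0.05725 / 0.02773 = 2.0646
β_Orrin = 0.05839 / 0.02773 = 2.1057
β_Farrow = 0.06200 / 0.02773 = 2.2358
β_Jory = 0.01222 / 0.02773 = 0.4407
β_P = Σ w_i β_i = 0.11×0.2376 + 0.09×0.2207 + 0.12×2.0646 + 0.19×2.1057 + 0.33×2.2358 + 0.16×0.4407 = 1.5022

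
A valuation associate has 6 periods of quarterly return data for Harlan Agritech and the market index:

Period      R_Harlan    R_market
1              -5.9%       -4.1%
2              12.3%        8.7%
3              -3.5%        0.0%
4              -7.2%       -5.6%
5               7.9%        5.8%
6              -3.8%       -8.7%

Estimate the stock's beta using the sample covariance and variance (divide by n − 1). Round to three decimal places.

Mean R_i = (-5.9 + 12.3 − 3.5 − 7.2 + 7.9 − 3.8) / 6 = -0.0333%
Mean R_m = (-4.1 + 8.7 + 0.0 − 5.6 + 5.8 − 8.7) / 6 = -0.6500%
Σ(R_i − R̄_i)(R_m − R̄_m) = 250.2700  ⇒  Cov = 250.2700 / 5 = 50.0540
Σ(R_m − R̄_m)² = 230.6550  ⇒  Var(R_m) = 230.6550 / 5 = 46.1310
β = Cov / Var(R_m) = 50.0540 / 46.1310 = 1.0850

1.085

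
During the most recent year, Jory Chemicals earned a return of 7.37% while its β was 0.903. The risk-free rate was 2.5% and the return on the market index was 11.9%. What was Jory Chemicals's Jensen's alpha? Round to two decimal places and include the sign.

-3.62%

Market excess return = 11.9% − 2.5% = 9.40%
CAPM benchmark = R_f + β(R_m − R_f) = 2.5% + 0.903 × 9.4% = 10.9882%
α = actual − benchmark = 7.37% − 10.9882% = -3.62%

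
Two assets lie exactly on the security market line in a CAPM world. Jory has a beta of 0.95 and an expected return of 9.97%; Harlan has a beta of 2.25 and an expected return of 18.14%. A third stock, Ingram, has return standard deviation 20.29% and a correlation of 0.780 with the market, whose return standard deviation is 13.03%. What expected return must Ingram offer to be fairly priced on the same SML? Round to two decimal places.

11.63%

MRP = (18.14% − 9.97%) / (2.25 − 0.95) = 6.2846%
R_f = 9.97% − 0.95 × 6.2846% = 3.9996%
β_Ingram = ρ·σ_i/σ_m = 0.780 × 20.29 / 13.03 = 1.2146
E(R_Ingram) = R_f + β × MRP = 3.9996% + 1.2146 × 6.2846% = 11.63%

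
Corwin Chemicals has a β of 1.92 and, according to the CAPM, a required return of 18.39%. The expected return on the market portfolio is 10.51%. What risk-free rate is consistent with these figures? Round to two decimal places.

E(R) = R_f + β(E(R_m) − R_f) = R_f(1 − β) + β·E(R_m)
18.39% = R_f × (1 − 1.92) + 1.92 × 10.51%
18.39% = R_f × -0.92 + 20.1792%
R_f = (18.39% − 20.1792%) / -0.92 = 1.94%

1.94%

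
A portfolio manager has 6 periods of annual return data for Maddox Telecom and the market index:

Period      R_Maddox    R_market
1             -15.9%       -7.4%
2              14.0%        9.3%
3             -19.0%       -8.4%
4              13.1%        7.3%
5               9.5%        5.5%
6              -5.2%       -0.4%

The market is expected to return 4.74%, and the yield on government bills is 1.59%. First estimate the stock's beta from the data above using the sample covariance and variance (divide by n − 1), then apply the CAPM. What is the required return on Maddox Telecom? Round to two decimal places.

7.69%

Mean R_i = (-15.9 + 14.0 − 19.0 + 13.1 + 9.5 − 5.2) / 6 = -0.5833%
Mean R_m = (-7.4 + 9.3 − 8.4 + 7.3 + 5.5 − 0.4) / 6 = 0.9833%
Σ(R_i − R̄_i)(R_m − R̄_m) = 560.8617  ⇒  Cov = 560.8617 / 5 = 112.1723
Σ(R_m − R̄_m)² = 289.7083  ⇒  Var(R_m) = 289.7083 / 5 = 57.9417
β = Cov / Var(R_m) = 112.1723 / 57.9417 = 1.9360
MRP = 4.74% − 1.59% = 3.15%
E(R) = R_f + β × MRP = 1.59% + 1.9360 × 3.15% = 7.69%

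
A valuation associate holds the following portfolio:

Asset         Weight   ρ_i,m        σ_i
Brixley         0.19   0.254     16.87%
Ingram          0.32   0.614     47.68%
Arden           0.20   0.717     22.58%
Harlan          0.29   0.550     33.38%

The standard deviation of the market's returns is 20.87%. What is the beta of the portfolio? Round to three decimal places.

0.898

β_Brixley = 0.254 × 16.87% / 20.87% = 0.2053
β_Ingram = 0.614 × 47.68% / 20.87% = 1.4028
β_Arden = 0.717 × 22.58% / 20.87% = 0.7757
β_Harlan = 0.550 × 33.38% / 20.87% = 0.8797
β_P = Σ w_i β_i = 0.19×0.2053 + 0.32×1.4028 + 0.20×0.7757 + 0.29×0.8797 = 0.8982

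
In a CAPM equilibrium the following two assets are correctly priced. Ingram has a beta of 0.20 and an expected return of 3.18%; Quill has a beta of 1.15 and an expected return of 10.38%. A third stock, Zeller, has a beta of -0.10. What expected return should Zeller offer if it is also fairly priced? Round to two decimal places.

0.91%

MRP (SML slope) = (10.38% − 3.18%) / (1.15 − 0.20) = 7.20% / 0.95 = 7.5789%
R_f (intercept) = 3.18% − 0.20 × 7.5789% = 1.6642%
E(R_Zeller) = R_f + β × MRP = 1.6642% + -0.10 × 7.5789% = 0.91%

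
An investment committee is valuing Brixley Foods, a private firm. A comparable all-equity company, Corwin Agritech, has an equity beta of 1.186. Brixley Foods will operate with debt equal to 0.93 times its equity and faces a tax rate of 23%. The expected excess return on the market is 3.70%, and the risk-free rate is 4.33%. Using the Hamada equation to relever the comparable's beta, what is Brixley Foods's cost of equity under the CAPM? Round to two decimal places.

11.86%

β_L = β_U × [1 + (1 − t)(D/E)] = 1.186 × [1 + (1 − 0.23) × 0.93]
    = 1.186 × [1 + 0.77 × 0.93] = 1.186 × 1.7161 = 2.0353
E(R) = R_f + β_L × MRP = 4.33% + 2.0353 × 3.70% = 11.86%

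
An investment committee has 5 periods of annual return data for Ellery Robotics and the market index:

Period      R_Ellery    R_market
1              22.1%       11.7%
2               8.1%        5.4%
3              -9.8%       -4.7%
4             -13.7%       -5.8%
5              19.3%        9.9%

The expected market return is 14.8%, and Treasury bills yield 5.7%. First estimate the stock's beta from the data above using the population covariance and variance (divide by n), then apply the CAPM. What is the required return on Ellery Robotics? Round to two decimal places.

Mean R_i = (22.1 + 8.1 − 9.8 − 13.7 + 19.3) / 5 = 5.2000%
Mean R_m = (11.7 + 5.4 − 4.7 − 5.8 + 9.9) / 5 = 3.3000%
Σ(R_i − R̄_i)(R_m − R̄_m) = 533.1000  ⇒  Cov = 533.1000 / 5 = 106.6200
Σ(R_m − R̄_m)² = 265.3400  ⇒  Var(R_m) = 265.3400 / 5 = 53.0680
β = Cov / Var(R_m) = 106.6200 / 53.0680 = 2.0091
MRP = 14.8% − 5.7% = 9.10%
E(R) = R_f + β × MRP = 5.7% + 2.0091 × 9.1% = 23.98%

23.98%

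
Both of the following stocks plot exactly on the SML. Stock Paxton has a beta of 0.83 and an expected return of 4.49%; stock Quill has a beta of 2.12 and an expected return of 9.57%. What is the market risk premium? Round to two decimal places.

3.94%

Both satisfy E(R) = R_f + β·MRP, so the slope of the SML is
MRP = (9.57% − 4.49%) / (2.12 − 0.83) = 5.08% / 1.29 = 3.9380%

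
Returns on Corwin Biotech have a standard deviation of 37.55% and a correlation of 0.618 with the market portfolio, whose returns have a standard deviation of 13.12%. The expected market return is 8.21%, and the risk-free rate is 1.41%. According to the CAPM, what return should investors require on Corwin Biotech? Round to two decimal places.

13.44%

β = ρ × σ_i / σ_m = 0.618 × 37.55% / 13.12% = 1.7687
MRP = 8.21% − 1.41% = 6.80%
E(R) = 1.41% + 1.7687 × 6.80% = 13.44%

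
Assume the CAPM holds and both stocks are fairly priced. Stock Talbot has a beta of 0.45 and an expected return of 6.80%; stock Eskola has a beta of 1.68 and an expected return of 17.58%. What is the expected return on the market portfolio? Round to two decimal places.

Both satisfy E(R) = R_f + β·MRP, so the slope of the SML is
MRP = (17.58% − 6.80%) / (1.68 − 0.45) = 10.78% / 1.23 = 8.7642%
R_f = E(R_Talbot) − β_Talbot·MRP = 6.80% − 0.45 × 8.7642% = 2.8561%
E(R_m) = R_f + MRP = 2.8561% + 8.7642% = 11.62%

11.62%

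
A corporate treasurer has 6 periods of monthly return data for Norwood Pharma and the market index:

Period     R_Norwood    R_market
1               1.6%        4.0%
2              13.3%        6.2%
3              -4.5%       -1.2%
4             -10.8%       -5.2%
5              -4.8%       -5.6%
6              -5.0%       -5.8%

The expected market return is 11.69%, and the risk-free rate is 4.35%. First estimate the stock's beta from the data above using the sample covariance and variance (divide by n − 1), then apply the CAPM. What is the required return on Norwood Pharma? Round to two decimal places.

Mean R_i = (1.6 + 13.3 − 4.5 − 10.8 − 4.8 − 5.0) / 6 = -1.7000%
Mean R_m = (4.0 + 6.2 − 1.2 − 5.2 − 5.6 − 5.8) / 6 = -1.2667%
Σ(R_i − R̄_i)(R_m − R̄_m) = 193.3800  ⇒  Cov = 193.3800 / 5 = 38.6760
Σ(R_m − R̄_m)² = 138.2933  ⇒  Var(R_m) = 138.2933 / 5 = 27.6587
β = Cov / Var(R_m) = 38.6760 / 27.6587 = 1.3983
MRP = 11.69% − 4.35% = 7.34%
E(R) = R_f + β × MRP = 4.35% + 1.3983 × 7.34% = 14.61%

14.61%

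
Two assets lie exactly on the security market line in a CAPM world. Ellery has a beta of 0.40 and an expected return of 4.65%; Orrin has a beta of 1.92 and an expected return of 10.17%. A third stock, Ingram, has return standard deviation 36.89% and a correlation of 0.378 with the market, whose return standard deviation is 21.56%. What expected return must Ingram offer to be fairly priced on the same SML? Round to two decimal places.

5.55%

MRP = (10.17% − 4.65%) / (1.92 − 0.40) = 3.6316%
R_f = 4.65% − 0.40 × 3.6316% = 3.1974%
β_Ingram = ρ·σ_i/σ_m = 0.378 × 36.89 / 21.56 = 0.6468
E(R_Ingram) = R_f + β × MRP = 3.1974% + 0.6468 × 3.6316% = 5.55%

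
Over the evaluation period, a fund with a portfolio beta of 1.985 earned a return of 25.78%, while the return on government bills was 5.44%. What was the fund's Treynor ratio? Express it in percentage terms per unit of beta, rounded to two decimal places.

Treynor = (R_P − R_f) / β_P = (25.78% − 5.44%) / 1.9850 = 20.34% / 1.9850 = 10.25%

10.25%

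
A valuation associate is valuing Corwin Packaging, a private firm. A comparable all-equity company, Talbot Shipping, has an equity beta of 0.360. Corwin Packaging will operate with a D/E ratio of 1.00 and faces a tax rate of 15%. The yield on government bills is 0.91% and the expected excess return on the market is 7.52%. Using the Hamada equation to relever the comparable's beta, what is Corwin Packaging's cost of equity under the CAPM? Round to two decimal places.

β_L = β_U × [1 + (1 − t)(D/E)] = 0.360 × [1 + (1 − 0.15) × 1.00]
    = 0.360 × [1 + 0.85 × 1.00] = 0.360 × 1.8500 = 0.6660
E(R) = R_f + β_L × MRP = 0.91% + 0.6660 × 7.52% = 5.92%

5.92%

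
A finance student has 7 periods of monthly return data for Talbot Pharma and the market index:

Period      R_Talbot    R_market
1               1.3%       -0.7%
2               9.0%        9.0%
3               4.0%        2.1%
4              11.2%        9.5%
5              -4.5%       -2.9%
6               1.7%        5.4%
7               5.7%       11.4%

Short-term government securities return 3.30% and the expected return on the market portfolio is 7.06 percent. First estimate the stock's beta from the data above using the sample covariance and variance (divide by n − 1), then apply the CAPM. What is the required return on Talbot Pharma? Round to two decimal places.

6.32%

Mean R_i = (1.3 + 9.0 + 4.0 + 11.2 − 4.5 + 1.7 + 5.7) / 7 = 4.0571%
Mean R_m = (-0.7 + 9.0 + 2.1 + 9.5 − 2.9 + 5.4 + 11.4) / 7 = 4.8286%
Σ(R_i − R̄_i)(R_m − R̄_m) = 144.9686  ⇒  Cov = 144.9686 / 6 = 24.1614
Σ(R_m − R̄_m)² = 180.4743  ⇒  Var(R_m) = 180.4743 / 6 = 30.0791
β = Cov / Var(R_m) = 24.1614 / 30.0791 = 0.8033
MRP = 7.06% − 3.30% = 3.76%
E(R) = R_f + β × MRP = 3.30% + 0.8033 × 3.76% = 6.32%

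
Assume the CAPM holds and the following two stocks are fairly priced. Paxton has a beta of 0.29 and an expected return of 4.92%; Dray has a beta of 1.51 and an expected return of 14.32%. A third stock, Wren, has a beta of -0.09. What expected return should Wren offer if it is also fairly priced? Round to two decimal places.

1.99%

MRP (SML slope) = (14.32% − 4.92%) / (1.51 − 0.29) = 9.40% / 1.22 = 7.7049%
R_f (intercept) = 4.92% − 0.29 × 7.7049% = 2.6856%
E(R_Wren) = R_f + β × MRP = 2.6856% + -0.09 × 7.7049% = 1.99%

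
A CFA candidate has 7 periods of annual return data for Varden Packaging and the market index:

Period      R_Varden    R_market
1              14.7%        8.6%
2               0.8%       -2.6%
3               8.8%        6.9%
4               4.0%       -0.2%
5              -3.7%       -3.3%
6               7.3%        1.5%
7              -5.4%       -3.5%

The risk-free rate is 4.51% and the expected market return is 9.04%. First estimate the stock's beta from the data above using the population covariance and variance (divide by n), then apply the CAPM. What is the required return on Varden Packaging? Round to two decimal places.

Mean R_i = (14.7 + 0.8 + 8.8 + 4.0 − 3.7 + 7.3 − 5.4) / 7 = 3.7857%
Mean R_m = (8.6 − 2.6 + 6.9 − 0.2 − 3.3 + 1.5 − 3.5) / 7 = 1.0571%
Σ(R_i − R̄_i)(R_m − R̄_m) = 198.3057  ⇒  Cov = 198.3057 / 7 = 28.3294
Σ(R_m − R̄_m)² = 145.9371  ⇒  Var(R_m) = 145.9371 / 7 = 20.8482
β = Cov / Var(R_m) = 28.3294 / 20.8482 = 1.3588
MRP = 9.04% − 4.51% = 4.53%
E(R) = R_f + β × MRP = 4.51% + 1.3588 × 4.53% = 10.67%

10.67%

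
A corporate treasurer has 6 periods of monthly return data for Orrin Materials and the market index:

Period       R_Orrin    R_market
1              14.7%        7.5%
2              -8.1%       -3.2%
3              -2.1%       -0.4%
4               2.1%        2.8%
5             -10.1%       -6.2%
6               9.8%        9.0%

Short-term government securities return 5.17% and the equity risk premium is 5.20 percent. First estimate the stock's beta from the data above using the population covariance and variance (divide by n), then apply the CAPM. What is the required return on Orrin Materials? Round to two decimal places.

13.42%

Mean R_i = (14.7 − 8.1 − 2.1 + 2.1 − 10.1 + 9.8) / 6 = 1.0500%
Mean R_m = (7.5 − 3.2 − 0.4 + 2.8 − 6.2 + 9.0) / 6 = 1.5833%
Σ(R_i − R̄_i)(R_m − R̄_m) = 283.7350  ⇒  Cov = 283.7350 / 6 = 47.2892
Σ(R_m − R̄_m)² = 178.8883  ⇒  Var(R_m) = 178.8883 / 6 = 29.8147
β = Cov / Var(R_m) = 47.2892 / 29.8147 = 1.5861
E(R) = R_f + β × MRP = 5.17% + 1.5861 × 5.20% = 13.42%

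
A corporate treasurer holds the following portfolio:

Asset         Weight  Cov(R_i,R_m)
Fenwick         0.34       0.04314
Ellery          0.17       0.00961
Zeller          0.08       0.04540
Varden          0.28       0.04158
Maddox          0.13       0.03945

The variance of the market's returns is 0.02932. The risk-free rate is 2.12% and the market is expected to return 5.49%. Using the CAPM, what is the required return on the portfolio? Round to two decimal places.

β_Fenwick = 0.04314 / 0.02932 = 1.4714
β_Ellery = 0.00961 / 0.02932 = 0.3278
β_Zeller = 0.04540 / 0.02932 = 1.5484
β_Varden = 0.04158 / 0.02932 = 1.4181
β_Maddox = 0.03945 / 0.02932 = 1.3455
β_P = Σ w_i β_i = 0.34×1.4714 + 0.17×0.3278 + 0.08×1.5484 + 0.28×1.4181 + 0.13×1.3455 = 1.2519
MRP = 5.49% − 2.12% = 3.37%
E(R_P) = R_f + β_P × MRP = 2.12% + 1.2519 × 3.37% = 6.34%

6.34%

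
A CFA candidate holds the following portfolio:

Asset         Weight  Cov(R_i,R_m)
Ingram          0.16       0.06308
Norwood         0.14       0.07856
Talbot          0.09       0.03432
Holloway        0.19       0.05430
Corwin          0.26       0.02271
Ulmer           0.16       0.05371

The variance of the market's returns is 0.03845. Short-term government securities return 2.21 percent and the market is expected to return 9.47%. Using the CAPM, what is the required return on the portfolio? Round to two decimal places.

β_Ingram = 0.06308 / 0.03845 = 1.6406
β_Norwood = 0.07856 / 0.03845 = 2.0432
β_Talbot = 0.03432 / 0.03845 = 0.8926
β_Holloway = 0.05430 / 0.03845 = 1.4122
β_Corwin = 0.02271 / 0.03845 = 0.5906
β_Ulmer = 0.05371 / 0.03845 = 1.3969
β_P = Σ w_i β_i = 0.16×1.6406 + 0.14×2.0432 + 0.09×0.8926 + 0.19×1.4122 + 0.26×0.5906 + 0.16×1.3969 = 1.2743
MRP = 9.47% − 2.21% = 7.26%
E(R_P) = R_f + β_P × MRP = 2.21% + 1.2743 × 7.26% = 11.46%

11.46%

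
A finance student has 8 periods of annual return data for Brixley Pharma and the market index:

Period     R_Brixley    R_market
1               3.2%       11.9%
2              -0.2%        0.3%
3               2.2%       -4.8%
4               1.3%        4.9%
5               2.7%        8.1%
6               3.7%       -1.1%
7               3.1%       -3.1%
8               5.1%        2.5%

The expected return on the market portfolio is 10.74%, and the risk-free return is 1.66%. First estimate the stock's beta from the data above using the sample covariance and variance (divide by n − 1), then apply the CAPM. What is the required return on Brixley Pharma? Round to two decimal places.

Mean R_i = (3.2 − 0.2 + 2.2 + 1.3 + 2.7 + 3.7 + 3.1 + 5.1) / 8 = 2.6375%
Mean R_m = (11.9 + 0.3 − 4.8 + 4.9 + 8.1 − 1.1 − 3.1 + 2.5) / 8 = 2.3375%
Σ(R_i − R̄_i)(R_m − R̄_m) = 5.4488  ⇒  Cov = 5.4488 / 7 = 0.7784
Σ(R_m − R̄_m)² = 227.7188  ⇒  Var(R_m) = 227.7188 / 7 = 32.5313
β = Cov / Var(R_m) = 0.7784 / 32.5313 = 0.0239
MRP = 10.74% − 1.66% = 9.08%
E(R) = R_f + β × MRP = 1.66% + 0.0239 × 9.08% = 1.88%

1.88%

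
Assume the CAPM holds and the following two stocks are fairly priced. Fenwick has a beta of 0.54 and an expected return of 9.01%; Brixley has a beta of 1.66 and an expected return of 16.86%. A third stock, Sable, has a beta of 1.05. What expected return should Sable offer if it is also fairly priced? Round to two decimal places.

MRP (SML slope) = (16.86% − 9.01%) / (1.66 − 0.54) = 7.85% / 1.12 = 7.0089%
R_f (intercept) = 9.01% − 0.54 × 7.0089% = 5.2252%
E(R_Sable) = R_f + β × MRP = 5.2252% + 1.05 × 7.0089% = 12.58%

12.58%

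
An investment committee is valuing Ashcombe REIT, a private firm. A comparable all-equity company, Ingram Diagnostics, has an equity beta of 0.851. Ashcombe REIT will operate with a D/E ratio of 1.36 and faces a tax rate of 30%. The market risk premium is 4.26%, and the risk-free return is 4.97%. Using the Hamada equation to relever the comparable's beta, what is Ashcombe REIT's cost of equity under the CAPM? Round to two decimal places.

β_L = β_U × [1 + (1 − t)(D/E)] = 0.851 × [1 + (1 − 0.30) × 1.36]
    = 0.851 × [1 + 0.70 × 1.36] = 0.851 × 1.9520 = 1.6612
E(R) = R_f + β_L × MRP = 4.97% + 1.6612 × 4.26% = 12.05%

12.05%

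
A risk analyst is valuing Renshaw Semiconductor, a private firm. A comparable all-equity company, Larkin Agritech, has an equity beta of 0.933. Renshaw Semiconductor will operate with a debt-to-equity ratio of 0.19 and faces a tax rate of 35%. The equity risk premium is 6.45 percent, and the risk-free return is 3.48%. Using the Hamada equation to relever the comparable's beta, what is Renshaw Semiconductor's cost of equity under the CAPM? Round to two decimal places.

β_L = β_U × [1 + (1 − t)(D/E)] = 0.933 × [1 + (1 − 0.35) × 0.19]
    = 0.933 × [1 + 0.65 × 0.19] = 0.933 × 1.1235 = 1.0482
E(R) = R_f + β_L × MRP = 3.48% + 1.0482 × 6.45% = 10.24%

10.24%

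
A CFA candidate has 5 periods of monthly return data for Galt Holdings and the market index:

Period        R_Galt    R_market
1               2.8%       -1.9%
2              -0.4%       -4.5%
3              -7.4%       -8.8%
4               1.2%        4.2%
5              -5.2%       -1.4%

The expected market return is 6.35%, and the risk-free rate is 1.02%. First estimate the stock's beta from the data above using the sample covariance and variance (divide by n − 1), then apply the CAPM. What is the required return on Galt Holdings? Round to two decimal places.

Mean R_i = (2.8 − 0.4 − 7.4 + 1.2 − 5.2) / 5 = -1.8000%
Mean R_m = (-1.9 − 4.5 − 8.8 + 4.2 − 1.4) / 5 = -2.4800%
Σ(R_i − R̄_i)(R_m − R̄_m) = 51.6000  ⇒  Cov = 51.6000 / 4 = 12.9000
Σ(R_m − R̄_m)² = 90.1480  ⇒  Var(R_m) = 90.1480 / 4 = 22.5370
β = Cov / Var(R_m) = 12.9000 / 22.5370 = 0.5724
MRP = 6.35% − 1.02% = 5.33%
E(R) = R_f + β × MRP = 1.02% + 0.5724 × 5.33% = 4.07%

4.07%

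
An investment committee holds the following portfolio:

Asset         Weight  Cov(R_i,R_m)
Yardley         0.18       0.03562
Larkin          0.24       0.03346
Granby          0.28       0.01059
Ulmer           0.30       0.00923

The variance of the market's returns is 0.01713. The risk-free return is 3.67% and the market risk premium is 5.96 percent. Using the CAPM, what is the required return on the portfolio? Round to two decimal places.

10.69%

β_Yardley = 0.03562 / 0.01713 = 2.0794
β_Larkin = 0.03346 / 0.01713 = 1.9533
β_Granby = 0.01059 / 0.01713 = 0.6182
β_Ulmer = 0.00923 / 0.01713 = 0.5388
β_P = Σ w_i β_i = 0.18×2.0794 + 0.24×1.9533 + 0.28×0.6182 + 0.30×0.5388 = 1.1778
E(R_P) = R_f + β_P × MRP = 3.67% + 1.1778 × 5.96% = 10.69%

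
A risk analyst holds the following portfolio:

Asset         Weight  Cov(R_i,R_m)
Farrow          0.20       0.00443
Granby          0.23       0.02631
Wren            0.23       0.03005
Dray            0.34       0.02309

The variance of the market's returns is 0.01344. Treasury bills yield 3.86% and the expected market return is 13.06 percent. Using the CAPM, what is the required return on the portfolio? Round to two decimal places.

β_Farrow = 0.00443 / 0.01344 = 0.3296
β_Granby = 0.02631 / 0.01344 = 1.9576
β_Wren = 0.03005 / 0.01344 = 2.2359
β_Dray = 0.02309 / 0.01344 = 1.7180
β_P = Σ w_i β_i = 0.20×0.3296 + 0.23×1.9576 + 0.23×2.2359 + 0.34×1.7180 = 1.6145
MRP = 13.06% − 3.86% = 9.20%
E(R_P) = R_f + β_P × MRP = 3.86% + 1.6145 × 9.20% = 18.71%

18.71%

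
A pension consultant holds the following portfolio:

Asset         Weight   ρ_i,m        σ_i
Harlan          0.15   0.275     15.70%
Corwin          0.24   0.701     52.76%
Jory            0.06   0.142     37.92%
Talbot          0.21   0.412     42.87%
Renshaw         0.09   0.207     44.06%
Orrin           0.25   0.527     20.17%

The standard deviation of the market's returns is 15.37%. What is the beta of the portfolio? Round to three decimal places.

1.108

β_Harlan = 0.275 × 15.70% / 15.37% = 0.2809
β_Corwin = 0.701 × 52.76% / 15.37% = 2.4063
β_Jory = 0.142 × 37.92% / 15.37% = 0.3503
β_Talbot = 0.412 × 42.87% / 15.37% = 1.1492
β_Renshaw = 0.207 × 44.06% / 15.37% = 0.5934
β_Orrin = 0.527 × 20.17% / 15.37% = 0.6916
β_P = Σ w_i β_i = 0.15×0.2809 + 0.24×2.4063 + 0.06×0.3503 + 0.21×1.1492 + 0.09×0.5934 + 0.25×0.6916 = 1.1083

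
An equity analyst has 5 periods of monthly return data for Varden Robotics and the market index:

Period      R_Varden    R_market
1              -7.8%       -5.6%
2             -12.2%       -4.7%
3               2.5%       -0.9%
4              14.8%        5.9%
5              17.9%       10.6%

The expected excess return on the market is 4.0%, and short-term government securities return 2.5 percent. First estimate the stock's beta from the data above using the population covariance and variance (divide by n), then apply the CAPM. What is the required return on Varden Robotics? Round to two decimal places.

9.85%

Mean R_i = (-7.8 − 12.2 + 2.5 + 14.8 + 17.9) / 5 = 3.0400%
Mean R_m = (-5.6 − 4.7 − 0.9 + 5.9 + 10.6) / 5 = 1.0600%
Σ(R_i − R̄_i)(R_m − R̄_m) = 359.7180  ⇒  Cov = 359.7180 / 5 = 71.9436
Σ(R_m − R̄_m)² = 195.8120  ⇒  Var(R_m) = 195.8120 / 5 = 39.1624
β = Cov / Var(R_m) = 71.9436 / 39.1624 = 1.8371
E(R) = R_f + β × MRP = 2.5% + 1.8371 × 4.0% = 9.85%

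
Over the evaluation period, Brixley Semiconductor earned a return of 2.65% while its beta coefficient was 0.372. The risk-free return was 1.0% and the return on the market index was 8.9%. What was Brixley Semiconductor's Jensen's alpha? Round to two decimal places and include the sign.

Market excess return = 8.9% − 1.0% = 7.90%
CAPM benchmark = R_f + β(R_m − R_f) = 1.0% + 0.372 × 7.9% = 3.9388%
α = actual − benchmark = 2.65% − 3.9388% = -1.29%

-1.29%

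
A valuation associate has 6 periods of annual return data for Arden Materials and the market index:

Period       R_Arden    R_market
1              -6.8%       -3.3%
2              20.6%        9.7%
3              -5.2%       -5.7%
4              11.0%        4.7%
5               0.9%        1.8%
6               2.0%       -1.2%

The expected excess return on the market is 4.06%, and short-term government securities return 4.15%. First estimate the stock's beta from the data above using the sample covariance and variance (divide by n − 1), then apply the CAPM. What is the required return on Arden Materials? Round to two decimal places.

Mean R_i = (-6.8 + 20.6 − 5.2 + 11.0 + 0.9 + 2.0) / 6 = 3.7500%
Mean R_m = (-3.3 + 9.7 − 5.7 + 4.7 + 1.8 − 1.2) / 6 = 1.0000%
Σ(R_i − R̄_i)(R_m − R̄_m) = 280.3200  ⇒  Cov = 280.3200 / 5 = 56.0640
Σ(R_m − R̄_m)² = 158.2400  ⇒  Var(R_m) = 158.2400 / 5 = 31.6480
β = Cov / Var(R_m) = 56.0640 / 31.6480 = 1.7715
E(R) = R_f + β × MRP = 4.15% + 1.7715 × 4.06% = 11.34%

11.34%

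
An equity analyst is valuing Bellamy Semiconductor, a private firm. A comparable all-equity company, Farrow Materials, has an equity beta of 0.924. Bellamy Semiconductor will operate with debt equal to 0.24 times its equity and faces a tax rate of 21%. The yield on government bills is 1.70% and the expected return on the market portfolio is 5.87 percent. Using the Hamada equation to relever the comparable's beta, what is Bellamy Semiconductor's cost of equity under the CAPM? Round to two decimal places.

6.28%

β_L = β_U × [1 + (1 − t)(D/E)] = 0.924 × [1 + (1 − 0.21) × 0.24]
    = 0.924 × [1 + 0.79 × 0.24] = 0.924 × 1.1896 = 1.0992
MRP = 5.87% − 1.70% = 4.17%
E(R) = R_f + β_L × MRP = 1.70% + 1.0992 × 4.17% = 6.28%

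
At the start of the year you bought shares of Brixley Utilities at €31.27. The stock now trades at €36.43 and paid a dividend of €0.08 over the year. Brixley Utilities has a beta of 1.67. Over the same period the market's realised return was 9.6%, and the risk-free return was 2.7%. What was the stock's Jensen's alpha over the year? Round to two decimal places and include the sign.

Realised HPR = (P1 + D1 − P0) / P0 = (36.43 + 0.08 − 31.27) / 31.27 = 5.24 / 31.27 = 16.7573%
MRP = 9.6% − 2.7% = 6.90%
CAPM required = R_f + β·MRP = 2.7% + 1.67 × 6.9% = 14.2230%
α = realised − required = 16.7573% − 14.2230% = +2.53%

+2.53%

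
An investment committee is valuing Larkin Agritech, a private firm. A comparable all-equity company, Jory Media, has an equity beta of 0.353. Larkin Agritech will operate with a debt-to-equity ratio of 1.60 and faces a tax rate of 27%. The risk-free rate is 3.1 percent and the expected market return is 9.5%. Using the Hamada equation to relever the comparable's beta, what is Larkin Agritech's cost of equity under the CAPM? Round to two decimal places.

8.00%

β_L = β_U × [1 + (1 − t)(D/E)] = 0.353 × [1 + (1 − 0.27) × 1.60]
    = 0.353 × [1 + 0.73 × 1.60] = 0.353 × 2.1680 = 0.7653
MRP = 9.5% − 3.1% = 6.40%
E(R) = R_f + β_L × MRP = 3.1% + 0.7653 × 6.4% = 8.00%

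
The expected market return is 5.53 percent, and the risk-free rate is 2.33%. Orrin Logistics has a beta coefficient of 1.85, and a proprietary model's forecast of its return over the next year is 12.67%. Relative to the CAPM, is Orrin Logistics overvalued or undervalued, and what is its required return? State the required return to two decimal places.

MRP = 5.53% − 2.33% = 3.20%
Required return = R_f + β·MRP = 2.33% + 1.85 × 3.20% = 8.25%
Forecast 12.67% > required 8.25% → the stock plots above the SML → undervalued.

Undervalued; required return 8.25%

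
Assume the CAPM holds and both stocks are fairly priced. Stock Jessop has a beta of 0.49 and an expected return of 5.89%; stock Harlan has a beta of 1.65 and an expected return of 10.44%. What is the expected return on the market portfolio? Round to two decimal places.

Both satisfy E(R) = R_f + β·MRP, so the slope of the SML is
MRP = (10.44% − 5.89%) / (1.65 − 0.49) = 4.55% / 1.16 = 3.9224%
R_f = E(R_Jessop) − β_Jessop·MRP = 5.89% − 0.49 × 3.9224% = 3.9680%
E(R_m) = R_f + MRP = 3.9680% + 3.9224% = 7.89%

7.89%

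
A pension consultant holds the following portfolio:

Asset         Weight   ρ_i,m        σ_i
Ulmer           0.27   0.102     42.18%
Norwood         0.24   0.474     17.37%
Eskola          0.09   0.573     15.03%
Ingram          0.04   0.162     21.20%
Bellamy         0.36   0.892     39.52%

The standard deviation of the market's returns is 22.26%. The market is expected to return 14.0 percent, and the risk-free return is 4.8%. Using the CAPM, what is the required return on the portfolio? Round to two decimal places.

β_Ulmer = 0.102 × 42.18% / 22.26% = 0.1933
β_Norwood = 0.474 × 17.37% / 22.26% = 0.3699
β_Eskola = 0.573 × 15.03% / 22.26% = 0.3869
β_Ingram = 0.162 × 21.20% / 22.26% = 0.1543
β_Bellamy = 0.892 × 39.52% / 22.26% = 1.5836
β_P = Σ w_i β_i = 0.27×0.1933 + 0.24×0.3699 + 0.09×0.3869 + 0.04×0.1543 + 0.36×1.5836 = 0.7521
MRP = 14.0% − 4.8% = 9.20%
E(R_P) = R_f + β_P × MRP = 4.8% + 0.7521 × 9.2% = 11.72%

11.72%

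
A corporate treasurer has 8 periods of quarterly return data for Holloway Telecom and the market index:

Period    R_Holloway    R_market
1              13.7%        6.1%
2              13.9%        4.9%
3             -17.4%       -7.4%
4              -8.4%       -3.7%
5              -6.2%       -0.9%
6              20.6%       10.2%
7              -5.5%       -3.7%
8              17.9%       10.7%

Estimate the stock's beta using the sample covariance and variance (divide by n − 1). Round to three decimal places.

Mean R_i = (13.7 + 13.9 − 17.4 − 8.4 − 6.2 + 20.6 − 5.5 + 17.9) / 8 = 3.5750%
Mean R_m = (6.1 + 4.9 − 7.4 − 3.7 − 0.9 + 10.2 − 3.7 + 10.7) / 8 = 2.0250%
Σ(R_i − R̄_i)(R_m − R̄_m) = 681.1850  ⇒  Cov = 681.1850 / 7 = 97.3121
Σ(R_m − R̄_m)² = 329.8950  ⇒  Var(R_m) = 329.8950 / 7 = 47.1279
β = Cov / Var(R_m) = 97.3121 / 47.1279 = 2.0649

2.065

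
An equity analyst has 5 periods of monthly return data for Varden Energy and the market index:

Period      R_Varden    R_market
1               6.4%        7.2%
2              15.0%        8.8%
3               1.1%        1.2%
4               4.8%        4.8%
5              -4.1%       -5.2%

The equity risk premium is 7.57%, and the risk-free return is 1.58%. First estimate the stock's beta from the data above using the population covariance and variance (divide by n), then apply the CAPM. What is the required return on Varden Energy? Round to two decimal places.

Mean R_i = (6.4 + 15.0 + 1.1 + 4.8 − 4.1) / 5 = 4.6400%
Mean R_m = (7.2 + 8.8 + 1.2 + 4.8 − 5.2) / 5 = 3.3600%
Σ(R_i − R̄_i)(R_m − R̄_m) = 145.8080  ⇒  Cov = 145.8080 / 5 = 29.1616
Σ(R_m − R̄_m)² = 124.3520  ⇒  Var(R_m) = 124.3520 / 5 = 24.8704
β = Cov / Var(R_m) = 29.1616 / 24.8704 = 1.1725
E(R) = R_f + β × MRP = 1.58% + 1.1725 × 7.57% = 10.46%

10.46%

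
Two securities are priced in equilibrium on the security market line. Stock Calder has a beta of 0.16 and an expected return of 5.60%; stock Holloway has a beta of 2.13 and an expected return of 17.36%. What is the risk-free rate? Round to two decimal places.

Both satisfy E(R) = R_f + β·MRP, so the slope of the SML is
MRP = (17.36% − 5.60%) / (2.13 − 0.16) = 11.76% / 1.97 = 5.9695%
R_f = E(R_Calder) − β_Calder·MRP = 5.60% − 0.16 × 5.9695% = 4.6449%

4.64%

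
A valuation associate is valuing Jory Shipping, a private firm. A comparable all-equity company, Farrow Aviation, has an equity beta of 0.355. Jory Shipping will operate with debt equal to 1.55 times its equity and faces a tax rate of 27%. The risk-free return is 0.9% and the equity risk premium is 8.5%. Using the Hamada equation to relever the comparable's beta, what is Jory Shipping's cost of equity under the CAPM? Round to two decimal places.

7.33%

β_L = β_U × [1 + (1 − t)(D/E)] = 0.355 × [1 + (1 − 0.27) × 1.55]
    = 0.355 × [1 + 0.73 × 1.55] = 0.355 × 2.1315 = 0.7567
E(R) = R_f + β_L × MRP = 0.9% + 0.7567 × 8.5% = 7.33%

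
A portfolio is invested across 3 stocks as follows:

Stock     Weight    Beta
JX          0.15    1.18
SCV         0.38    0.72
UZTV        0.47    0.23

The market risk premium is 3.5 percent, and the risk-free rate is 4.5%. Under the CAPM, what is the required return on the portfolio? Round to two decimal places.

6.46%

β_P = Σ w_i β_i = 0.15×1.18 + 0.38×0.72 + 0.47×0.23 = 0.5587
E(R_P) = R_f + β_P × MRP = 4.5% + 0.5587 × 3.5% = 6.46%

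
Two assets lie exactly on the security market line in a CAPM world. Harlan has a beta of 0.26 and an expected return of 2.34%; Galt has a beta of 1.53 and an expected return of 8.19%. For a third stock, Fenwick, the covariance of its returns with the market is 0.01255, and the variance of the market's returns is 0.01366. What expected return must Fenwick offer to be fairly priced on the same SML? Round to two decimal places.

MRP = (8.19% − 2.34%) / (1.53 − 0.26) = 4.6063%
R_f = 2.34% − 0.26 × 4.6063% = 1.1424%
β_Fenwick = Cov / Var(R_m) = 0.01255 / 0.01366 = 0.9187
E(R_Fenwick) = R_f + β × MRP = 1.1424% + 0.9187 × 4.6063% = 5.37%

5.37%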